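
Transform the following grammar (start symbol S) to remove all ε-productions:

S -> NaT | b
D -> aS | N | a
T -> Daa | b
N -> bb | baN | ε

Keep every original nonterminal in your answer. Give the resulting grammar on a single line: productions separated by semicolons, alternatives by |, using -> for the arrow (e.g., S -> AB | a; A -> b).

Nullable set: {D, N}.
S -> NaT: N nullable, giving NaT | aT.
D -> N: N nullable, giving N.
Drop N -> ε.
N -> baN: N nullable, giving ba | baN.
T -> Daa: D nullable, giving Daa | aa.
Unchanged (no nullable symbols): S -> b; D -> a; D -> aS; N -> bb; T -> b.

S -> b | aT | NaT; D -> N | a | aS; N -> ba | bb | baN; T -> b | aa | Daa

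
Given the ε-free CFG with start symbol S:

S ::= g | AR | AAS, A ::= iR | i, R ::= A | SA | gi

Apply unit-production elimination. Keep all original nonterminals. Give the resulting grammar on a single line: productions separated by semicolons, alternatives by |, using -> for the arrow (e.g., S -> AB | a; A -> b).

S -> g | AR | AAS; A -> i | iR; R -> i | SA | gi | iR

Unit productions: R->A.
Unit pairs (A ⇒* B via units): (R,A).
S: inherits non-unit rules of {S} → AAS | AR | g.
A: inherits non-unit rules of {A} → i | iR.
R: inherits non-unit rules of {A, R} → SA | gi | i | iR.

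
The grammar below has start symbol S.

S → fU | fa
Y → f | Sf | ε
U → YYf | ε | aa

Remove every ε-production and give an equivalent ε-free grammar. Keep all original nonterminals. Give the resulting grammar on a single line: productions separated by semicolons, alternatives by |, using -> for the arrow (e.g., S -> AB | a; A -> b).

S -> f | fU | fa; U -> f | Yf | aa | YYf; Y -> f | Sf

Nullable set: {U, Y}.
S -> fU: U nullable, giving f | fU.
Drop U -> ε.
U -> YYf: Y, Y nullable, giving YYf | Yf | f.
Drop Y -> ε.
Unchanged (no nullable symbols): S -> fa; U -> aa; Y -> Sf; Y -> f.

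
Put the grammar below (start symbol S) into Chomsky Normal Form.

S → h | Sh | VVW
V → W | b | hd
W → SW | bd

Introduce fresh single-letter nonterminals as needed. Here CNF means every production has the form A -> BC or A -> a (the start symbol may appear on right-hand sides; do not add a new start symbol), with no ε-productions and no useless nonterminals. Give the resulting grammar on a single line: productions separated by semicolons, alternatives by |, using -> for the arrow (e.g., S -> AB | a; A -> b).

No ε-productions.
After unit-elimination: S -> h | Sh | VVW; V -> b | SW | bd | hd; W -> SW | bd.
TERM: introduce B -> b, C -> d, A -> h and substitute in every rule of length ≥2.
BIN: S -> VVW becomes S -> VD, D -> VW.

S -> h | SA | VD; A -> h; B -> b; C -> d; D -> VW; V -> b | AC | BC | SW; W -> BC | SW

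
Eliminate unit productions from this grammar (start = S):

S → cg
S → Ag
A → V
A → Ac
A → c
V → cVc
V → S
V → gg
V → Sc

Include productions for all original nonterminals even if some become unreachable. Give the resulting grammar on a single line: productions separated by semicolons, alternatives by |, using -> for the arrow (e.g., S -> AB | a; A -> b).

S -> Ag | cg; A -> c | Ac | Ag | Sc | cg | gg | cVc; V -> Ag | Sc | cg | gg | cVc

Unit productions: A->V, V->S.
Unit pairs (A ⇒* B via units): (A,S), (A,V), (V,S).
S: inherits non-unit rules of {S} → Ag | cg.
A: inherits non-unit rules of {A, S, V} → Ac | Ag | Sc | c | cVc | cg | gg.
V: inherits non-unit rules of {S, V} → Ag | Sc | cVc | cg | gg.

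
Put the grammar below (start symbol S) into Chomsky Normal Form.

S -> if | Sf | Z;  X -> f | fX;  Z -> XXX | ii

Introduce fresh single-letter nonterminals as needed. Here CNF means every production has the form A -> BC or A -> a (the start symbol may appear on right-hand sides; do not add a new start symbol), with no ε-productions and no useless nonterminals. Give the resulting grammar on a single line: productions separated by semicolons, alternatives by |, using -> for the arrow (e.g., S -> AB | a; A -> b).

S -> BA | BB | SA | XC; A -> f; B -> i; C -> XX; X -> f | AX

No ε-productions.
After unit-elimination: S -> Sf | if | ii | XXX; X -> f | fX; Z -> ii | XXX.
TERM: introduce A -> f, B -> i and substitute in every rule of length ≥2.
BIN: S -> XXX becomes S -> XC, C -> XX; Z -> XXX becomes Z -> XD, D -> XX.
Drop unreachable/unproductive: Z.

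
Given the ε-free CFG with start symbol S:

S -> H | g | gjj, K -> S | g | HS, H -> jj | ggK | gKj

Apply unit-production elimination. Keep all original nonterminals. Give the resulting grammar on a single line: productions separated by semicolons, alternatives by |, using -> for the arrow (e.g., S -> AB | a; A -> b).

S -> g | jj | gKj | ggK | gjj; H -> jj | gKj | ggK; K -> g | HS | jj | gKj | ggK | gjj

Unit productions: K->S, S->H.
Unit pairs (A ⇒* B via units): (K,H), (K,S), (S,H).
S: inherits non-unit rules of {H, S} → g | gKj | ggK | gjj | jj.
H: inherits non-unit rules of {H} → gKj | ggK | jj.
K: inherits non-unit rules of {H, K, S} → HS | g | gKj | ggK | gjj | jj.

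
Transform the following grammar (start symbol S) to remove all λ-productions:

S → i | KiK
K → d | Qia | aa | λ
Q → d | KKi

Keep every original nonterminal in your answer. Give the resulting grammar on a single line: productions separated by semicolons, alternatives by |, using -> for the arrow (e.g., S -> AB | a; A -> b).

S -> i | Ki | iK | KiK; K -> d | aa | Qia; Q -> d | i | Ki | KKi

Nullable set: {K}.
S -> KiK: K, K nullable, giving Ki | KiK | i | iK.
Drop K -> λ.
Q -> KKi: K, K nullable, giving KKi | Ki | i.
Unchanged (no nullable symbols): S -> i; K -> Qia; K -> aa; K -> d; Q -> d.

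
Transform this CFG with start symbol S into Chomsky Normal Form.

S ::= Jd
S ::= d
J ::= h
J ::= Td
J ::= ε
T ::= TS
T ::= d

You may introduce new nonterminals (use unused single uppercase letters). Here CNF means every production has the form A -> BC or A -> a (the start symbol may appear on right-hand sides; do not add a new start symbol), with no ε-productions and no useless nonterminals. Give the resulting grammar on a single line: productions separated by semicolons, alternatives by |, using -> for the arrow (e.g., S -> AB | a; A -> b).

S -> d | JA; A -> d; J -> h | TA; T -> d | TS

Nullable: {J}; after ε-elimination: S -> d | Jd; J -> h | Td; T -> d | TS.
No unit productions to eliminate.
TERM: introduce A -> d and substitute in every rule of length ≥2.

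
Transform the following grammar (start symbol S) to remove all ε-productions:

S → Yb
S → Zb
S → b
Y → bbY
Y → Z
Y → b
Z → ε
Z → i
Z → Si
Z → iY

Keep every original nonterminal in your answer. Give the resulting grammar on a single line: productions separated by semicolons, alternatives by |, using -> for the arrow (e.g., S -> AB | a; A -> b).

S -> b | Yb | Zb; Y -> Z | b | bb | bbY; Z -> i | Si | iY

Nullable set: {Y, Z}.
S -> Yb: Y nullable, giving Yb | b.
S -> Zb: Z nullable, giving Zb | b.
Y -> Z: Z nullable, giving Z.
Y -> bbY: Y nullable, giving bb | bbY.
Drop Z -> ε.
Z -> iY: Y nullable, giving i | iY.
Unchanged (no nullable symbols): S -> b; Y -> b; Z -> Si; Z -> i.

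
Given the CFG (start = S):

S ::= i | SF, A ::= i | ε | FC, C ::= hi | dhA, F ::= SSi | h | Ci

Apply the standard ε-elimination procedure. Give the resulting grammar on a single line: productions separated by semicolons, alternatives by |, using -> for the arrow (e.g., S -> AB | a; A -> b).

Nullable set: {A}.
Drop A -> ε.
C -> dhA: A nullable, giving dh | dhA.
Unchanged (no nullable symbols): S -> SF; S -> i; A -> FC; A -> i; C -> hi; F -> Ci; F -> SSi; F -> h.

S -> i | SF; A -> i | FC; C -> dh | hi | dhA; F -> h | Ci | SSi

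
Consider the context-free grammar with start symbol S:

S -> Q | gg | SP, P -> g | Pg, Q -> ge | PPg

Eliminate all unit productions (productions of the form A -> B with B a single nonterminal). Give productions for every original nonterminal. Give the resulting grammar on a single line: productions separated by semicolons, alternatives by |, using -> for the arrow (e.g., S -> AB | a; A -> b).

Unit productions: S->Q.
Unit pairs (A ⇒* B via units): (S,Q).
S: inherits non-unit rules of {Q, S} → PPg | SP | ge | gg.
P: inherits non-unit rules of {P} → Pg | g.
Q: inherits non-unit rules of {Q} → PPg | ge.

S -> SP | ge | gg | PPg; P -> g | Pg; Q -> ge | PPg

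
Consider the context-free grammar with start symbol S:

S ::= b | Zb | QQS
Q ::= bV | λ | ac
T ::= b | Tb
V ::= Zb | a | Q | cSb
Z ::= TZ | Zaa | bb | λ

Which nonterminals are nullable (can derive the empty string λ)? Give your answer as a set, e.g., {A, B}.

{Q, V, Z}

Directly nullable (have an ε-rule): {Q, Z}.
V is nullable via V -> Q (every symbol on the right is already known nullable).
Not nullable: S, T — each has a terminal in every rule's right-hand side or depends on a non-nullable symbol.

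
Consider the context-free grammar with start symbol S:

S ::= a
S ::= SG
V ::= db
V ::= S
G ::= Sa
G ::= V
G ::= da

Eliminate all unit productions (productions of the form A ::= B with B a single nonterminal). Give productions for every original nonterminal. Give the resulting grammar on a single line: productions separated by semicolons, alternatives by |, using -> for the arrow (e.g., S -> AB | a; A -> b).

S -> a | SG; G -> a | SG | Sa | da | db; V -> a | SG | db

Unit productions: G->V, V->S.
Unit pairs (A ⇒* B via units): (G,S), (G,V), (V,S).
S: inherits non-unit rules of {S} → SG | a.
G: inherits non-unit rules of {G, S, V} → SG | Sa | a | da | db.
V: inherits non-unit rules of {S, V} → SG | a | db.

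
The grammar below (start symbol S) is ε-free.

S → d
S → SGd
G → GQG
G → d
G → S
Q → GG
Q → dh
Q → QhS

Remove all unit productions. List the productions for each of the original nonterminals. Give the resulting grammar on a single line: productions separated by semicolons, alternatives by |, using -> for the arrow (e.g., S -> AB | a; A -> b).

S -> d | SGd; G -> d | GQG | SGd; Q -> GG | dh | QhS

Unit productions: G->S.
Unit pairs (A ⇒* B via units): (G,S).
S: inherits non-unit rules of {S} → SGd | d.
G: inherits non-unit rules of {G, S} → GQG | SGd | d.
Q: inherits non-unit rules of {Q} → GG | QhS | dh.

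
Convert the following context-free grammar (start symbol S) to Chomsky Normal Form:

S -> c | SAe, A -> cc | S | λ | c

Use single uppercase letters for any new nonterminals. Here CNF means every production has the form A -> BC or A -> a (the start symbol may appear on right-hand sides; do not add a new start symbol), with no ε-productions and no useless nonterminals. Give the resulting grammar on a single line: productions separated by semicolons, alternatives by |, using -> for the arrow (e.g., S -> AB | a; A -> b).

S -> c | SB | SE; A -> c | CC | SB | SD; B -> e; C -> c; D -> AB; E -> AB

Nullable: {A}; after ε-elimination: S -> c | Se | SAe; A -> S | c | cc.
After unit-elimination: S -> c | Se | SAe; A -> c | Se | cc | SAe.
TERM: introduce C -> c, B -> e and substitute in every rule of length ≥2.
BIN: A -> SAB becomes A -> SD, D -> AB; S -> SAB becomes S -> SE, E -> AB.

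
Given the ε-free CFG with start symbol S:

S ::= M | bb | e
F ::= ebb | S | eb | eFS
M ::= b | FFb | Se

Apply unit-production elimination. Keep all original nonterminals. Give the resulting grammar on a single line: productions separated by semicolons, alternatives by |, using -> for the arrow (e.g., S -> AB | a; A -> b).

Unit productions: F->S, S->M.
Unit pairs (A ⇒* B via units): (F,M), (F,S), (S,M).
S: inherits non-unit rules of {M, S} → FFb | Se | b | bb | e.
F: inherits non-unit rules of {F, M, S} → FFb | Se | b | bb | e | eFS | eb | ebb.
M: inherits non-unit rules of {M} → FFb | Se | b.

S -> b | e | Se | bb | FFb; F -> b | e | Se | bb | eb | FFb | eFS | ebb; M -> b | Se | FFb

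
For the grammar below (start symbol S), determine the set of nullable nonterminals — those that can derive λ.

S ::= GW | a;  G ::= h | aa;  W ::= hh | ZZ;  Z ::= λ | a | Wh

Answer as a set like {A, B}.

{W, Z}

Directly nullable (have an ε-rule): {Z}.
W is nullable via W -> ZZ (every symbol on the right is already known nullable).
Not nullable: G, S — each has a terminal in every rule's right-hand side or depends on a non-nullable symbol.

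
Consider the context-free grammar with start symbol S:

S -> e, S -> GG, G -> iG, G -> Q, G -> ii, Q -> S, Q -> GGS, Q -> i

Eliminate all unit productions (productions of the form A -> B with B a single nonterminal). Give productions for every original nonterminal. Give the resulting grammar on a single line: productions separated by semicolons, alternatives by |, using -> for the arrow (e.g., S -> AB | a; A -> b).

S -> e | GG; G -> e | i | GG | iG | ii | GGS; Q -> e | i | GG | GGS

Unit productions: G->Q, Q->S.
Unit pairs (A ⇒* B via units): (G,Q), (G,S), (Q,S).
S: inherits non-unit rules of {S} → GG | e.
G: inherits non-unit rules of {G, Q, S} → GG | GGS | e | i | iG | ii.
Q: inherits non-unit rules of {Q, S} → GG | GGS | e | i.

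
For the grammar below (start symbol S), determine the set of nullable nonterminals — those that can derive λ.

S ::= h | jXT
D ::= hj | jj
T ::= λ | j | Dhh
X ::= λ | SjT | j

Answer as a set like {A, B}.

{T, X}

Directly nullable (have an ε-rule): {T, X}.
Not nullable: D, S — each has a terminal in every rule's right-hand side or depends on a non-nullable symbol.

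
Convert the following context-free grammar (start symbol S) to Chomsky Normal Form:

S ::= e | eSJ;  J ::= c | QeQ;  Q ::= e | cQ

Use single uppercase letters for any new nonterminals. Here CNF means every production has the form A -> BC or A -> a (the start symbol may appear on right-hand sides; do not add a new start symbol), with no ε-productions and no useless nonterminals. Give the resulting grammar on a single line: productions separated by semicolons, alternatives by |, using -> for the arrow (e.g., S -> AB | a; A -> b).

No ε-productions.
No unit productions to eliminate.
TERM: introduce B -> c, A -> e and substitute in every rule of length ≥2.
BIN: J -> QAQ becomes J -> QC, C -> AQ; S -> ASJ becomes S -> AD, D -> SJ.

S -> e | AD; A -> e; B -> c; C -> AQ; D -> SJ; J -> c | QC; Q -> e | BQ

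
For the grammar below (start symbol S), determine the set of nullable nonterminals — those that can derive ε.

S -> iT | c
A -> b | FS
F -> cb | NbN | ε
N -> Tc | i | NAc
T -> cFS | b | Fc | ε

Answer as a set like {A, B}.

{F, T}

Directly nullable (have an ε-rule): {F, T}.
Not nullable: A, N, S — each has a terminal in every rule's right-hand side or depends on a non-nullable symbol.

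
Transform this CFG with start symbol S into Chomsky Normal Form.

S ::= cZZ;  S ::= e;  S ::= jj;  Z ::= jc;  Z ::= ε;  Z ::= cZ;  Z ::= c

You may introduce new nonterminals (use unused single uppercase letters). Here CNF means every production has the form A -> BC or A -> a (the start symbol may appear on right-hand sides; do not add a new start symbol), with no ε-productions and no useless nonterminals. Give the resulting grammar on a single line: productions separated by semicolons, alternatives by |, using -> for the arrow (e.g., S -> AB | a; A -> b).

S -> c | e | AC | AZ | BB; A -> c; B -> j; C -> ZZ; Z -> c | AZ | BA

Nullable: {Z}; after ε-elimination: S -> c | e | cZ | jj | cZZ; Z -> c | cZ | jc.
No unit productions to eliminate.
TERM: introduce A -> c, B -> j and substitute in every rule of length ≥2.
BIN: S -> AZZ becomes S -> AC, C -> ZZ.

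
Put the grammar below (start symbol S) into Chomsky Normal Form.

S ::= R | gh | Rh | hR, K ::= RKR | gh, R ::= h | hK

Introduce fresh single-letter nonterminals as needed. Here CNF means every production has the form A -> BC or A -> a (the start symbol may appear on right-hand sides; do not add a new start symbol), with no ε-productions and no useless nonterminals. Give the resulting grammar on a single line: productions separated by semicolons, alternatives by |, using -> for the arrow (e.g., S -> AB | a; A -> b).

No ε-productions.
After unit-elimination: S -> h | Rh | gh | hK | hR; K -> gh | RKR; R -> h | hK.
TERM: introduce A -> g, B -> h and substitute in every rule of length ≥2.
BIN: K -> RKR becomes K -> RC, C -> KR.

S -> h | AB | BK | BR | RB; A -> g; B -> h; C -> KR; K -> AB | RC; R -> h | BK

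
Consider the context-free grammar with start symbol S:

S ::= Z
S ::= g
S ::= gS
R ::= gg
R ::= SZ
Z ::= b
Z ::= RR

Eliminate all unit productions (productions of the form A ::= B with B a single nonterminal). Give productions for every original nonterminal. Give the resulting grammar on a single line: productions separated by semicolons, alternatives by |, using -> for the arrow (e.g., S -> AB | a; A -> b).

Unit productions: S->Z.
Unit pairs (A ⇒* B via units): (S,Z).
S: inherits non-unit rules of {S, Z} → RR | b | g | gS.
R: inherits non-unit rules of {R} → SZ | gg.
Z: inherits non-unit rules of {Z} → RR | b.

S -> b | g | RR | gS; R -> SZ | gg; Z -> b | RR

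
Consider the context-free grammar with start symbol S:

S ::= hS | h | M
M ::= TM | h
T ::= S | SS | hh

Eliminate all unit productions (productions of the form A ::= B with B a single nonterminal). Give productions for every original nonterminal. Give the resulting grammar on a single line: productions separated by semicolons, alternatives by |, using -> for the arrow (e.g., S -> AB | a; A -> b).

S -> h | TM | hS; M -> h | TM; T -> h | SS | TM | hS | hh

Unit productions: S->M, T->S.
Unit pairs (A ⇒* B via units): (S,M), (T,M), (T,S).
S: inherits non-unit rules of {M, S} → TM | h | hS.
M: inherits non-unit rules of {M} → TM | h.
T: inherits non-unit rules of {M, S, T} → SS | TM | h | hS | hh.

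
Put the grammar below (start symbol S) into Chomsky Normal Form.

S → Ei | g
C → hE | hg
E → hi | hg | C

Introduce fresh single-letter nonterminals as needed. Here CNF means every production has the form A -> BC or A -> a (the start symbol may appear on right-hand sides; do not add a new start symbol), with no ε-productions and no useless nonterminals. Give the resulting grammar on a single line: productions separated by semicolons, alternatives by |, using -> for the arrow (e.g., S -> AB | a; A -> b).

S -> g | ED; A -> h; B -> g; D -> i; E -> AB | AD | AE

No ε-productions.
After unit-elimination: S -> g | Ei; C -> hE | hg; E -> hE | hg | hi.
TERM: introduce B -> g, A -> h, D -> i and substitute in every rule of length ≥2.
Drop unreachable/unproductive: C.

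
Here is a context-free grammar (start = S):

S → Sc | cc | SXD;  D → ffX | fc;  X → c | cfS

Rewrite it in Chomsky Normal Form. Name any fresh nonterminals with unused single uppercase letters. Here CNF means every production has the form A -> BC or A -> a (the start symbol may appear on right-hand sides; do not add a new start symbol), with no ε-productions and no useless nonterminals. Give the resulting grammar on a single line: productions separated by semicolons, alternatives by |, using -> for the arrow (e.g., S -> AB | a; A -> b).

S -> BB | SB | SE; A -> f; B -> c; C -> AX; D -> AB | AC; E -> XD; F -> AS; X -> c | BF

No ε-productions.
No unit productions to eliminate.
TERM: introduce B -> c, A -> f and substitute in every rule of length ≥2.
BIN: D -> AAX becomes D -> AC, C -> AX; S -> SXD becomes S -> SE, E -> XD; X -> BAS becomes X -> BF, F -> AS.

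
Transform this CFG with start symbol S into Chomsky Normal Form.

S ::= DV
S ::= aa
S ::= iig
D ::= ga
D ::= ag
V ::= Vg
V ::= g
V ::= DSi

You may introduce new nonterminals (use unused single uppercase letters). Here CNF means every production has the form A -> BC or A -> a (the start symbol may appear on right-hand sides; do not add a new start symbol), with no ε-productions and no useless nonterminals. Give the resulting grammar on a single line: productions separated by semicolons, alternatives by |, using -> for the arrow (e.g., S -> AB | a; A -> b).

S -> AA | CE | DV; A -> a; B -> g; C -> i; D -> AB | BA; E -> CB; F -> SC; V -> g | DF | VB

No ε-productions.
No unit productions to eliminate.
TERM: introduce A -> a, B -> g, C -> i and substitute in every rule of length ≥2.
BIN: S -> CCB becomes S -> CE, E -> CB; V -> DSC becomes V -> DF, F -> SC.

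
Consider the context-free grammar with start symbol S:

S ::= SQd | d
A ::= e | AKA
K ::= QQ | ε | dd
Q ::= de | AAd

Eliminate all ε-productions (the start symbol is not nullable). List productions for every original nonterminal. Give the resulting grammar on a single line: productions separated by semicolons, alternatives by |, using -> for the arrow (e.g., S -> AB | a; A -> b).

S -> d | SQd; A -> e | AA | AKA; K -> QQ | dd; Q -> de | AAd

Nullable set: {K}.
A -> AKA: K nullable, giving AA | AKA.
Drop K -> ε.
Unchanged (no nullable symbols): S -> SQd; S -> d; A -> e; K -> QQ; K -> dd; Q -> AAd; Q -> de.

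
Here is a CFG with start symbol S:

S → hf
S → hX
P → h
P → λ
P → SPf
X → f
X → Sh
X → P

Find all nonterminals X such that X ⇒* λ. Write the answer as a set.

{P, X}

Directly nullable (have an ε-rule): {P}.
X is nullable via X -> P (every symbol on the right is already known nullable).
Not nullable: S — each has a terminal in every rule's right-hand side or depends on a non-nullable symbol.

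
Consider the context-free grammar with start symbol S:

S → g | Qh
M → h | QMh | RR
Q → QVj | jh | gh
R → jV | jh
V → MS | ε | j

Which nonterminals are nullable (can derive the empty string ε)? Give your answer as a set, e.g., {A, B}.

Directly nullable (have an ε-rule): {V}.
Not nullable: M, Q, R, S — each has a terminal in every rule's right-hand side or depends on a non-nullable symbol.

{V}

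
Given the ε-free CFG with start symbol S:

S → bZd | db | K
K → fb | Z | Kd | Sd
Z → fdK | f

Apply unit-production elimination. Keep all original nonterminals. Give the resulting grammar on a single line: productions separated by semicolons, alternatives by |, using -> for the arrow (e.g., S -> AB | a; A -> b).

Unit productions: K->Z, S->K.
Unit pairs (A ⇒* B via units): (K,Z), (S,K), (S,Z).
S: inherits non-unit rules of {K, S, Z} → Kd | Sd | bZd | db | f | fb | fdK.
K: inherits non-unit rules of {K, Z} → Kd | Sd | f | fb | fdK.
Z: inherits non-unit rules of {Z} → f | fdK.

S -> f | Kd | Sd | db | fb | bZd | fdK; K -> f | Kd | Sd | fb | fdK; Z -> f | fdK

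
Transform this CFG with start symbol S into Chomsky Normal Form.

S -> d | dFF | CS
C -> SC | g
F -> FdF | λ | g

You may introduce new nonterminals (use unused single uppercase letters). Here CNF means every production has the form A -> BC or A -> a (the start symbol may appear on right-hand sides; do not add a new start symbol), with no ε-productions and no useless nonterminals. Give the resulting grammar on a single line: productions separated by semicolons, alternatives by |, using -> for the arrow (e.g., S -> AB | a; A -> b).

S -> d | AD | AF | CS; A -> d; B -> AF; C -> g | SC; D -> FF; F -> d | g | AF | FA | FB

Nullable: {F}; after ε-elimination: S -> d | CS | dF | dFF; C -> g | SC; F -> d | g | Fd | dF | FdF.
No unit productions to eliminate.
TERM: introduce A -> d and substitute in every rule of length ≥2.
BIN: F -> FAF becomes F -> FB, B -> AF; S -> AFF becomes S -> AD, D -> FF.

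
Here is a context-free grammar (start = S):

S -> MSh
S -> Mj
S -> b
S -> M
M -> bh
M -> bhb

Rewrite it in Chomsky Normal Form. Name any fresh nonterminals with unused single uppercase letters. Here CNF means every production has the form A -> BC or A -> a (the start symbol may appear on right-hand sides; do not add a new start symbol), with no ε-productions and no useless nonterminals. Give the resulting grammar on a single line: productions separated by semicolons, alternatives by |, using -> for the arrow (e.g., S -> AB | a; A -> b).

No ε-productions.
After unit-elimination: S -> b | Mj | bh | MSh | bhb; M -> bh | bhb.
TERM: introduce A -> b, B -> h, C -> j and substitute in every rule of length ≥2.
BIN: M -> ABA becomes M -> AD, D -> BA; S -> ABA becomes S -> AE, E -> BA; S -> MSB becomes S -> MF, F -> SB.

S -> b | AB | AE | MC | MF; A -> b; B -> h; C -> j; D -> BA; E -> BA; F -> SB; M -> AB | AD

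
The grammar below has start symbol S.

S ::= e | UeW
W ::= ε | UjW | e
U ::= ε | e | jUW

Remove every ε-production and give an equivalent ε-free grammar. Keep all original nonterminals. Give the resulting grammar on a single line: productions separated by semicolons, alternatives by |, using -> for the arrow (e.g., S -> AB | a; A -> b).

S -> e | Ue | eW | UeW; U -> e | j | jU | jW | jUW; W -> e | j | Uj | jW | UjW

Nullable set: {U, W}.
S -> UeW: U, W nullable, giving Ue | UeW | e | eW.
Drop U -> ε.
U -> jUW: U, W nullable, giving j | jU | jUW | jW.
Drop W -> ε.
W -> UjW: U, W nullable, giving Uj | UjW | j | jW.
Unchanged (no nullable symbols): S -> e; U -> e; W -> e.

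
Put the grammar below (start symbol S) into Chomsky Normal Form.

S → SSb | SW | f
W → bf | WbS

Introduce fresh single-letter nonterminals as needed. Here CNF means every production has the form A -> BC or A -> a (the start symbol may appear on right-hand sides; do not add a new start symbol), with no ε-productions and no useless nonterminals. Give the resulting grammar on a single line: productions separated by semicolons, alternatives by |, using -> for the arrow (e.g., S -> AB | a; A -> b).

No ε-productions.
No unit productions to eliminate.
TERM: introduce A -> b, B -> f and substitute in every rule of length ≥2.
BIN: S -> SSA becomes S -> SC, C -> SA; W -> WAS becomes W -> WD, D -> AS.

S -> f | SC | SW; A -> b; B -> f; C -> SA; D -> AS; W -> AB | WD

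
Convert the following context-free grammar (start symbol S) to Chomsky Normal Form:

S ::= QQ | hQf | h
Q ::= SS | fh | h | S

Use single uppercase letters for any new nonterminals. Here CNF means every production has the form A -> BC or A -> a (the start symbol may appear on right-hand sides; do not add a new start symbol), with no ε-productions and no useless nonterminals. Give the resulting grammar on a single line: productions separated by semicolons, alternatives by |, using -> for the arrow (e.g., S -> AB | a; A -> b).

S -> h | BD | QQ; A -> f; B -> h; C -> QA; D -> QA; Q -> h | AB | BC | QQ | SS

No ε-productions.
After unit-elimination: S -> h | QQ | hQf; Q -> h | QQ | SS | fh | hQf.
TERM: introduce A -> f, B -> h and substitute in every rule of length ≥2.
BIN: Q -> BQA becomes Q -> BC, C -> QA; S -> BQA becomes S -> BD, D -> QA.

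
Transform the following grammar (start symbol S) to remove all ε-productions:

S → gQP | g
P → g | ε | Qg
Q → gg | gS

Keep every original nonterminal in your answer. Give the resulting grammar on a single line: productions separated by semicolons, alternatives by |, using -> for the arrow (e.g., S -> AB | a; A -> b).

Nullable set: {P}.
S -> gQP: P nullable, giving gQ | gQP.
Drop P -> ε.
Unchanged (no nullable symbols): S -> g; P -> Qg; P -> g; Q -> gS; Q -> gg.

S -> g | gQ | gQP; P -> g | Qg; Q -> gS | gg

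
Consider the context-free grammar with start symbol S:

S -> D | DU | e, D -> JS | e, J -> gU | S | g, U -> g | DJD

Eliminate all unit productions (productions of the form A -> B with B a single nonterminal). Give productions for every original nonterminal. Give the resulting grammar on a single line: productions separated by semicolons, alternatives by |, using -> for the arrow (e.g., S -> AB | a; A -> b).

S -> e | DU | JS; D -> e | JS; J -> e | g | DU | JS | gU; U -> g | DJD

Unit productions: J->S, S->D.
Unit pairs (A ⇒* B via units): (J,D), (J,S), (S,D).
S: inherits non-unit rules of {D, S} → DU | JS | e.
D: inherits non-unit rules of {D} → JS | e.
J: inherits non-unit rules of {D, J, S} → DU | JS | e | g | gU.
U: inherits non-unit rules of {U} → DJD | g.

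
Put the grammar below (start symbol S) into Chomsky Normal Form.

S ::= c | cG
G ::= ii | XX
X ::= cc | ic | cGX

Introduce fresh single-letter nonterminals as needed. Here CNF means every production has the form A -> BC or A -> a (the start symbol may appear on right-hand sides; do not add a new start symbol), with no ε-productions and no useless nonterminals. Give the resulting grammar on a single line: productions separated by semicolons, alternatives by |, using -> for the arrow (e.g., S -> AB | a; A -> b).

No ε-productions.
No unit productions to eliminate.
TERM: introduce B -> c, A -> i and substitute in every rule of length ≥2.
BIN: X -> BGX becomes X -> BC, C -> GX.

S -> c | BG; A -> i; B -> c; C -> GX; G -> AA | XX; X -> AB | BB | BC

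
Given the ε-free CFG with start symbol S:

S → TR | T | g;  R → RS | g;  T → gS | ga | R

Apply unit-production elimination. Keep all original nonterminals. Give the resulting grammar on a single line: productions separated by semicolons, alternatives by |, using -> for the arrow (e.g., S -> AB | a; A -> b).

S -> g | RS | TR | gS | ga; R -> g | RS; T -> g | RS | gS | ga

Unit productions: S->T, T->R.
Unit pairs (A ⇒* B via units): (S,R), (S,T), (T,R).
S: inherits non-unit rules of {R, S, T} → RS | TR | g | gS | ga.
R: inherits non-unit rules of {R} → RS | g.
T: inherits non-unit rules of {R, T} → RS | g | gS | ga.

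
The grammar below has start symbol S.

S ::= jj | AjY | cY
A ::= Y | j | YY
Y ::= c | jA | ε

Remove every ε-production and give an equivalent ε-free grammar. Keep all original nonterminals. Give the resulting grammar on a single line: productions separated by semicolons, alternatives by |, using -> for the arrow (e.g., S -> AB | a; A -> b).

Nullable set: {A, Y}.
S -> AjY: A, Y nullable, giving Aj | AjY | j | jY.
S -> cY: Y nullable, giving c | cY.
A -> Y: Y nullable, giving Y.
A -> YY: Y, Y nullable, giving Y | YY.
Drop Y -> ε.
Y -> jA: A nullable, giving j | jA.
Unchanged (no nullable symbols): S -> jj; A -> j; Y -> c.

S -> c | j | Aj | cY | jY | jj | AjY; A -> Y | j | YY; Y -> c | j | jA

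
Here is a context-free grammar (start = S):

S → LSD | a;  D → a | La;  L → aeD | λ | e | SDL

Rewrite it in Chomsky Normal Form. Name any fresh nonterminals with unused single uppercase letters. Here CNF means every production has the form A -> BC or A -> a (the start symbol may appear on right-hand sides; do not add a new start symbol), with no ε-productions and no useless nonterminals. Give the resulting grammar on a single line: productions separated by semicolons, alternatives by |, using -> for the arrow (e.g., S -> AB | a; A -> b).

S -> a | LF | SD; A -> a; B -> e; C -> BD; D -> a | LA; E -> DL; F -> SD; L -> e | AC | SD | SE

Nullable: {L}; after ε-elimination: S -> a | SD | LSD; D -> a | La; L -> e | SD | SDL | aeD.
No unit productions to eliminate.
TERM: introduce A -> a, B -> e and substitute in every rule of length ≥2.
BIN: L -> ABD becomes L -> AC, C -> BD; L -> SDL becomes L -> SE, E -> DL; S -> LSD becomes S -> LF, F -> SD.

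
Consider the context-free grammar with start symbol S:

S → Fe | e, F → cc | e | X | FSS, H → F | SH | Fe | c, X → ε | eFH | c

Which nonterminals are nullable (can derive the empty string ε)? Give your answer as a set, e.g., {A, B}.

Directly nullable (have an ε-rule): {X}.
F is nullable via F -> X (every symbol on the right is already known nullable).
H is nullable via H -> F (every symbol on the right is already known nullable).
Not nullable: S — each has a terminal in every rule's right-hand side or depends on a non-nullable symbol.

{F, H, X}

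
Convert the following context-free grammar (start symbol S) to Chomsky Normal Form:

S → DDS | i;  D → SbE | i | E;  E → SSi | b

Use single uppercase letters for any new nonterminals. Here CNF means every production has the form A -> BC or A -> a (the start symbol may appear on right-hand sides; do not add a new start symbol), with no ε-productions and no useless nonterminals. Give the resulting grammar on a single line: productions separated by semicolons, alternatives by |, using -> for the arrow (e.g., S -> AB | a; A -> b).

S -> i | DH; A -> i; B -> b; C -> BE; D -> b | i | SC | SF; E -> b | SG; F -> SA; G -> SA; H -> DS

No ε-productions.
After unit-elimination: S -> i | DDS; D -> b | i | SSi | SbE; E -> b | SSi.
TERM: introduce B -> b, A -> i and substitute in every rule of length ≥2.
BIN: D -> SBE becomes D -> SC, C -> BE; D -> SSA becomes D -> SF, F -> SA; E -> SSA becomes E -> SG, G -> SA; S -> DDS becomes S -> DH, H -> DS.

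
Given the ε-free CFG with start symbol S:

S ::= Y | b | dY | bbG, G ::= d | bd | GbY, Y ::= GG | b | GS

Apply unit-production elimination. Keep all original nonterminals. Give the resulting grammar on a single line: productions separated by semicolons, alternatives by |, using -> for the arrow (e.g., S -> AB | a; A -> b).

S -> b | GG | GS | dY | bbG; G -> d | bd | GbY; Y -> b | GG | GS

Unit productions: S->Y.
Unit pairs (A ⇒* B via units): (S,Y).
S: inherits non-unit rules of {S, Y} → GG | GS | b | bbG | dY.
G: inherits non-unit rules of {G} → GbY | bd | d.
Y: inherits non-unit rules of {Y} → GG | GS | b.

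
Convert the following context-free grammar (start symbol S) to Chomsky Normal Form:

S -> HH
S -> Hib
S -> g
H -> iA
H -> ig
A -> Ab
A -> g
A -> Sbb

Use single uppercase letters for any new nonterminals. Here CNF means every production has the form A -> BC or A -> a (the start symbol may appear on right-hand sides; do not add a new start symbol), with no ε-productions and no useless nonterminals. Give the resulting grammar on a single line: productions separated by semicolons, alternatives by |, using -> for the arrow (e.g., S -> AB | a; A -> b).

No ε-productions.
No unit productions to eliminate.
TERM: introduce B -> b, D -> g, C -> i and substitute in every rule of length ≥2.
BIN: A -> SBB becomes A -> SE, E -> BB; S -> HCB becomes S -> HF, F -> CB.

S -> g | HF | HH; A -> g | AB | SE; B -> b; C -> i; D -> g; E -> BB; F -> CB; H -> CA | CD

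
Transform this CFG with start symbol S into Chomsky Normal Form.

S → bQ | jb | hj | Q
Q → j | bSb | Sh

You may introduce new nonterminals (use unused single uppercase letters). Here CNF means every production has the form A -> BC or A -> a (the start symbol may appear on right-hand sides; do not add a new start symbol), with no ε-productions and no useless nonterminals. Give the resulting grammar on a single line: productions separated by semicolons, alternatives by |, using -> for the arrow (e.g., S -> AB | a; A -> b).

S -> j | AC | BE | BQ | CB | SA; A -> h; B -> b; C -> j; D -> SB; E -> SB; Q -> j | BD | SA

No ε-productions.
After unit-elimination: S -> j | Sh | bQ | hj | jb | bSb; Q -> j | Sh | bSb.
TERM: introduce B -> b, A -> h, C -> j and substitute in every rule of length ≥2.
BIN: Q -> BSB becomes Q -> BD, D -> SB; S -> BSB becomes S -> BE, E -> SB.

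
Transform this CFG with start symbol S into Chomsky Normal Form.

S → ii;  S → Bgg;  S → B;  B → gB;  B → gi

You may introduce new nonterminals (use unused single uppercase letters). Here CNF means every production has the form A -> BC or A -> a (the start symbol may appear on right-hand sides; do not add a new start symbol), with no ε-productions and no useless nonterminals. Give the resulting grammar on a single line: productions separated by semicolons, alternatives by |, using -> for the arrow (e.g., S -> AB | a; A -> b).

S -> AB | AC | BD | CC; A -> g; B -> AB | AC; C -> i; D -> AA

No ε-productions.
After unit-elimination: S -> gB | gi | ii | Bgg; B -> gB | gi.
TERM: introduce A -> g, C -> i and substitute in every rule of length ≥2.
BIN: S -> BAA becomes S -> BD, D -> AA.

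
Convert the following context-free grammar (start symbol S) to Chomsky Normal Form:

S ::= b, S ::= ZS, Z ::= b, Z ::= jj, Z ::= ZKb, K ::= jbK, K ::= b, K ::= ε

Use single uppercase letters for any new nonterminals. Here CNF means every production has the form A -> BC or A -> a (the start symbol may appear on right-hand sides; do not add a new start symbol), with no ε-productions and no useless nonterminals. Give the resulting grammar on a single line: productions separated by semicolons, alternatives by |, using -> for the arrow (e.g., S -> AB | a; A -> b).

Nullable: {K}; after ε-elimination: S -> b | ZS; K -> b | jb | jbK; Z -> b | Zb | jj | ZKb.
No unit productions to eliminate.
TERM: introduce B -> b, A -> j and substitute in every rule of length ≥2.
BIN: K -> ABK becomes K -> AC, C -> BK; Z -> ZKB becomes Z -> ZD, D -> KB.

S -> b | ZS; A -> j; B -> b; C -> BK; D -> KB; K -> b | AB | AC; Z -> b | AA | ZB | ZD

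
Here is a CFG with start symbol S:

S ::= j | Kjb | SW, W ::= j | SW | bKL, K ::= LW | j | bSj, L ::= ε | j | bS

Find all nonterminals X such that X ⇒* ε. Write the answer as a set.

{L}

Directly nullable (have an ε-rule): {L}.
Not nullable: K, S, W — each has a terminal in every rule's right-hand side or depends on a non-nullable symbol.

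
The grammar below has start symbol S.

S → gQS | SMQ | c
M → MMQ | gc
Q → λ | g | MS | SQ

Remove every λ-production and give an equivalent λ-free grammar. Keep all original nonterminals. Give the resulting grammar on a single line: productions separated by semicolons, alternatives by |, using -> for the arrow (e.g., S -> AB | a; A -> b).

S -> c | SM | gS | SMQ | gQS; M -> MM | gc | MMQ; Q -> S | g | MS | SQ

Nullable set: {Q}.
S -> SMQ: Q nullable, giving SM | SMQ.
S -> gQS: Q nullable, giving gQS | gS.
M -> MMQ: Q nullable, giving MM | MMQ.
Drop Q -> λ.
Q -> SQ: Q nullable, giving S | SQ.
Unchanged (no nullable symbols): S -> c; M -> gc; Q -> MS; Q -> g.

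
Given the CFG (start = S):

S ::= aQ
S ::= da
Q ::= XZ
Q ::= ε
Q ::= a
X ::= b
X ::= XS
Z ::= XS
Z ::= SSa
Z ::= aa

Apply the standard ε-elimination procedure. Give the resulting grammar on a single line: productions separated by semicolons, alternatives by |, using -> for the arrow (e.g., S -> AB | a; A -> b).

S -> a | aQ | da; Q -> a | XZ; X -> b | XS; Z -> XS | aa | SSa

Nullable set: {Q}.
S -> aQ: Q nullable, giving a | aQ.
Drop Q -> ε.
Unchanged (no nullable symbols): S -> da; Q -> XZ; Q -> a; X -> XS; X -> b; Z -> SSa; Z -> XS; Z -> aa.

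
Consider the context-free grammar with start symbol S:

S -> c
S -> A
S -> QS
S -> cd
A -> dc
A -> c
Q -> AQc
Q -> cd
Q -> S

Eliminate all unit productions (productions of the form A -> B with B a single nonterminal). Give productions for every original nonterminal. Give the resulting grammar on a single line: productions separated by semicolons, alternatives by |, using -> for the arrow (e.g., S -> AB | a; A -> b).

S -> c | QS | cd | dc; A -> c | dc; Q -> c | QS | cd | dc | AQc

Unit productions: Q->S, S->A.
Unit pairs (A ⇒* B via units): (Q,A), (Q,S), (S,A).
S: inherits non-unit rules of {A, S} → QS | c | cd | dc.
A: inherits non-unit rules of {A} → c | dc.
Q: inherits non-unit rules of {A, Q, S} → AQc | QS | c | cd | dc.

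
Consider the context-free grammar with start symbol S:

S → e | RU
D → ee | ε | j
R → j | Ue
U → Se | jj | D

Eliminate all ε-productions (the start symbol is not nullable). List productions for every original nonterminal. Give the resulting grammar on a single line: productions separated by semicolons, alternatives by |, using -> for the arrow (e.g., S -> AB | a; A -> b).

Nullable set: {D, U}.
S -> RU: U nullable, giving R | RU.
Drop D -> ε.
R -> Ue: U nullable, giving Ue | e.
U -> D: D nullable, giving D.
Unchanged (no nullable symbols): S -> e; D -> ee; D -> j; R -> j; U -> Se; U -> jj.

S -> R | e | RU; D -> j | ee; R -> e | j | Ue; U -> D | Se | jj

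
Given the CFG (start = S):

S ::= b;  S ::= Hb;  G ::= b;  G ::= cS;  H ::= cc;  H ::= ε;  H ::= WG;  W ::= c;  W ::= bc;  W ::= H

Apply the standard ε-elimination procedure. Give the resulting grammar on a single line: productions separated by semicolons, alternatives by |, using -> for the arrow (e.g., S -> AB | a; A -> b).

S -> b | Hb; G -> b | cS; H -> G | WG | cc; W -> H | c | bc

Nullable set: {H, W}.
S -> Hb: H nullable, giving Hb | b.
Drop H -> ε.
H -> WG: W nullable, giving G | WG.
W -> H: H nullable, giving H.
Unchanged (no nullable symbols): S -> b; G -> b; G -> cS; H -> cc; W -> bc; W -> c.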